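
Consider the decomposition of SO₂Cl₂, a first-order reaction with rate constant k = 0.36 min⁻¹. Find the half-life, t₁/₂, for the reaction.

1.925 min

Step 1: For a first-order reaction, t₁/₂ = ln(2)/k
Step 2: t₁/₂ = ln(2)/0.36
Step 3: t₁/₂ = 0.6931/0.36 = 1.925 min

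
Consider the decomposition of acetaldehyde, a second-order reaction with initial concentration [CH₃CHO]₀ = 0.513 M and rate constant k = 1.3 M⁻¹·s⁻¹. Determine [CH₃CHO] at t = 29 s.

0.02522 M

Step 1: For a second-order reaction: 1/[CH₃CHO] = 1/[CH₃CHO]₀ + kt
Step 2: 1/[CH₃CHO] = 1/0.513 + 1.3 × 29
Step 3: 1/[CH₃CHO] = 1.949 + 37.7 = 39.65
Step 4: [CH₃CHO] = 1/39.65 = 0.02522 M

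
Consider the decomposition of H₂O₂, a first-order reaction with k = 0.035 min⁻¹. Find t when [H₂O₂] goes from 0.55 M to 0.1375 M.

39.61 min

Step 1: For first-order: t = ln([H₂O₂]₀/[H₂O₂])/k
Step 2: t = ln(0.55/0.1375)/0.035
Step 3: t = ln(4)/0.035
Step 4: t = 1.386/0.035 = 39.61 min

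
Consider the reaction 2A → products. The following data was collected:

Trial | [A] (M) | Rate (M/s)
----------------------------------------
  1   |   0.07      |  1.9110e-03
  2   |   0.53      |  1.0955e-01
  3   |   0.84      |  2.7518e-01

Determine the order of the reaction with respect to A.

second order (2)

Step 1: Compare trials to find order n where rate₂/rate₁ = ([A]₂/[A]₁)^n
Step 2: rate₂/rate₁ = 1.0955e-01/1.9110e-03 = 57.33
Step 3: [A]₂/[A]₁ = 0.53/0.07 = 7.571
Step 4: n = ln(57.33)/ln(7.571) = 2.00 ≈ 2
Step 5: The reaction is second order in A.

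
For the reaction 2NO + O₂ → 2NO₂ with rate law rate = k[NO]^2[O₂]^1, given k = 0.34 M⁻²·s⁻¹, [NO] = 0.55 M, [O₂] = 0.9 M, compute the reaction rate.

0.09257 M/s

Step 1: The rate law is rate = k[NO]^2[O₂]^1
Step 2: Substitute: rate = 0.34 × (0.55)^2 × (0.9)^1
Step 3: rate = 0.34 × 0.3025 × 0.9 = 0.092565 M/s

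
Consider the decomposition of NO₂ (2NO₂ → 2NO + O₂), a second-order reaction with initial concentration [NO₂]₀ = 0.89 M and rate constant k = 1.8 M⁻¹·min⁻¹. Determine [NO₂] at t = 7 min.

0.07287 M

Step 1: For a second-order reaction: 1/[NO₂] = 1/[NO₂]₀ + kt
Step 2: 1/[NO₂] = 1/0.89 + 1.8 × 7
Step 3: 1/[NO₂] = 1.124 + 12.6 = 13.72
Step 4: [NO₂] = 1/13.72 = 0.07287 M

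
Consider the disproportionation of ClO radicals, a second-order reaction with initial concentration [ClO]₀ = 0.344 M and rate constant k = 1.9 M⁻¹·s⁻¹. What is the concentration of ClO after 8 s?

0.05523 M

Step 1: For a second-order reaction: 1/[ClO] = 1/[ClO]₀ + kt
Step 2: 1/[ClO] = 1/0.344 + 1.9 × 8
Step 3: 1/[ClO] = 2.907 + 15.2 = 18.11
Step 4: [ClO] = 1/18.11 = 0.05523 M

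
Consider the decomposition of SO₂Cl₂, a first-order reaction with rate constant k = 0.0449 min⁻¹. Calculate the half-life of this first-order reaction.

15.44 min

Step 1: For a first-order reaction, t₁/₂ = ln(2)/k
Step 2: t₁/₂ = ln(2)/0.0449
Step 3: t₁/₂ = 0.6931/0.0449 = 15.44 min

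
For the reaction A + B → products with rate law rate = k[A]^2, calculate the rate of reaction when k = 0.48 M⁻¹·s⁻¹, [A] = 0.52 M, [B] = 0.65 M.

0.1298 M/s

Step 1: The rate law is rate = k[A]^2
Step 2: Note that the rate does not depend on [B] (zero order in B).
Step 3: rate = 0.48 × (0.52)^2 = 0.129792 M/s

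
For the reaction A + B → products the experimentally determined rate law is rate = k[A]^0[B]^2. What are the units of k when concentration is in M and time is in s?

M⁻¹·s⁻¹

Step 1: Overall order = 0 + 2 = 2.
Step 2: rate has units M·s⁻¹; [A]^0[B]^2 has units M^2.
Step 3: k = rate/([A]^0[B]^2), so units of k = M^(1-2)·s⁻¹ = M⁻¹·s⁻¹.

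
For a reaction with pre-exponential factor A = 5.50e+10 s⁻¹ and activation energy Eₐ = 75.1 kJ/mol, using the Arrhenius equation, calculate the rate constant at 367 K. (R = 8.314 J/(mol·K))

1.12e+00 s⁻¹

Step 1: Use the Arrhenius equation: k = A × exp(-Eₐ/RT)
Step 2: Convert Eₐ to J/mol: 75.1 kJ/mol = 75100 J/mol
Step 3: Calculate the exponent: -Eₐ/(RT) = -75100/(8.314 × 367) = -24.61296
Step 4: k = 5.50e+10 × exp(-24.61296)
Step 5: k = 5.50e+10 × 2.04516e-11 = 1.1248e+00 s⁻¹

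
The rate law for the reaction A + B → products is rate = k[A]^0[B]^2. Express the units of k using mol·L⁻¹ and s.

(mol·L⁻¹)⁻¹·s⁻¹

Step 1: Overall order = 0 + 2 = 2.
Step 2: rate has units mol·L⁻¹·s⁻¹; [A]^0[B]^2 has units (mol·L⁻¹)^2.
Step 3: k = rate/([A]^0[B]^2), so units of k = (mol·L⁻¹)^(1-2)·s⁻¹ = (mol·L⁻¹)⁻¹·s⁻¹.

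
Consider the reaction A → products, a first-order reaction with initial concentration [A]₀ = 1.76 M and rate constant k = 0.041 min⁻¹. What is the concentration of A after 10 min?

1.168 M

Step 1: For a first-order reaction: [A] = [A]₀ × e^(-kt)
Step 2: [A] = 1.76 × e^(-0.041 × 10)
Step 3: [A] = 1.76 × e^(-0.41)
Step 4: [A] = 1.76 × 0.66365 = 1.168 M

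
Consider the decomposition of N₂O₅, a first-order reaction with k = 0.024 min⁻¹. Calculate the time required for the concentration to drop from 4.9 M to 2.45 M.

28.88 min

Step 1: For first-order: t = ln([N₂O₅]₀/[N₂O₅])/k
Step 2: t = ln(4.9/2.45)/0.024
Step 3: t = ln(2)/0.024
Step 4: t = 0.6931/0.024 = 28.88 min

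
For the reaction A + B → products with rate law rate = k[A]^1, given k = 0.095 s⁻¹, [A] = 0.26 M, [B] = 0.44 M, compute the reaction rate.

0.0247 M/s

Step 1: The rate law is rate = k[A]^1
Step 2: Note that the rate does not depend on [B] (zero order in B).
Step 3: rate = 0.095 × (0.26)^1 = 0.0247 M/s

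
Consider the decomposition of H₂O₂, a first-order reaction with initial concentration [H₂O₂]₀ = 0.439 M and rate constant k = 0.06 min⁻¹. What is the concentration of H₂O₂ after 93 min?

0.001656 M

Step 1: For a first-order reaction: [H₂O₂] = [H₂O₂]₀ × e^(-kt)
Step 2: [H₂O₂] = 0.439 × e^(-0.06 × 93)
Step 3: [H₂O₂] = 0.439 × e^(-5.58)
Step 4: [H₂O₂] = 0.439 × 0.00377257 = 0.001656 M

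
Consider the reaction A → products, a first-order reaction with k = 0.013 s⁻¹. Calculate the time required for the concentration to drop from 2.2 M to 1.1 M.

53.32 s

Step 1: For first-order: t = ln([A]₀/[A])/k
Step 2: t = ln(2.2/1.1)/0.013
Step 3: t = ln(2)/0.013
Step 4: t = 0.6931/0.013 = 53.32 s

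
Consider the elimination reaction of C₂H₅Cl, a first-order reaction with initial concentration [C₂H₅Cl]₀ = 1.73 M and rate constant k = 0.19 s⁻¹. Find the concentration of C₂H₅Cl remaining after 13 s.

0.1463 M

Step 1: For a first-order reaction: [C₂H₅Cl] = [C₂H₅Cl]₀ × e^(-kt)
Step 2: [C₂H₅Cl] = 1.73 × e^(-0.19 × 13)
Step 3: [C₂H₅Cl] = 1.73 × e^(-2.47)
Step 4: [C₂H₅Cl] = 1.73 × 0.0845849 = 0.1463 M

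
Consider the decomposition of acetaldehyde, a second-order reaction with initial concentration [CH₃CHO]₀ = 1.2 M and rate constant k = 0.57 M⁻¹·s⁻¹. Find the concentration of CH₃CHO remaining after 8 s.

0.1854 M

Step 1: For a second-order reaction: 1/[CH₃CHO] = 1/[CH₃CHO]₀ + kt
Step 2: 1/[CH₃CHO] = 1/1.2 + 0.57 × 8
Step 3: 1/[CH₃CHO] = 0.8333 + 4.56 = 5.393
Step 4: [CH₃CHO] = 1/5.393 = 0.1854 M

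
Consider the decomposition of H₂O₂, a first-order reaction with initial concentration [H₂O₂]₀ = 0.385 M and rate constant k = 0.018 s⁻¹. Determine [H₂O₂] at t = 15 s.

0.2939 M

Step 1: For a first-order reaction: [H₂O₂] = [H₂O₂]₀ × e^(-kt)
Step 2: [H₂O₂] = 0.385 × e^(-0.018 × 15)
Step 3: [H₂O₂] = 0.385 × e^(-0.27)
Step 4: [H₂O₂] = 0.385 × 0.763379 = 0.2939 M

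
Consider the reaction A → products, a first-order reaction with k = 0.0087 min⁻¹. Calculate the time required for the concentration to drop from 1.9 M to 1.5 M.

27.17 min

Step 1: For first-order: t = ln([A]₀/[A])/k
Step 2: t = ln(1.9/1.5)/0.0087
Step 3: t = ln(1.267)/0.0087
Step 4: t = 0.2364/0.0087 = 27.17 min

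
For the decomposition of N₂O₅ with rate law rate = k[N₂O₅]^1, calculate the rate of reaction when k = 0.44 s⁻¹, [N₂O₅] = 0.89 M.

0.3916 M/s

Step 1: Identify the rate law: rate = k[N₂O₅]^1
Step 2: Substitute values: rate = 0.44 × (0.89)^1
Step 3: Calculate: rate = 0.44 × 0.89 = 0.3916 M/s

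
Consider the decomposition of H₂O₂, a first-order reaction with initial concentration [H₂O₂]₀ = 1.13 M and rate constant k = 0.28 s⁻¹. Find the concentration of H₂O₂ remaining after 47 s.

2.177e-06 M

Step 1: For a first-order reaction: [H₂O₂] = [H₂O₂]₀ × e^(-kt)
Step 2: [H₂O₂] = 1.13 × e^(-0.28 × 47)
Step 3: [H₂O₂] = 1.13 × e^(-13.16)
Step 4: [H₂O₂] = 1.13 × 1.92613e-06 = 2.177e-06 M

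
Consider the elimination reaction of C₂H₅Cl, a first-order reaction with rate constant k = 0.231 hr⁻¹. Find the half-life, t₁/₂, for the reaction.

3.001 hr

Step 1: For a first-order reaction, t₁/₂ = ln(2)/k
Step 2: t₁/₂ = ln(2)/0.231
Step 3: t₁/₂ = 0.6931/0.231 = 3.001 hr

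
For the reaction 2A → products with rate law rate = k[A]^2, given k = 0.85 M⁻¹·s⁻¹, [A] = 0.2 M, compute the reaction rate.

0.034 M/s

Step 1: Identify the rate law: rate = k[A]^2
Step 2: Substitute values: rate = 0.85 × (0.2)^2
Step 3: Calculate: rate = 0.85 × 0.04 = 0.034 M/s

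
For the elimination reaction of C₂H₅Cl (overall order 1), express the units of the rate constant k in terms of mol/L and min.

min⁻¹

Step 1: For overall order n, rate = k × (concentration)^n.
Step 2: Rate has units mol/L·min⁻¹; concentration term has units (mol/L)^1.
Step 3: k = rate / (concentration)^n, so units of k = (mol/L)^(1-1)·min⁻¹ = min⁻¹.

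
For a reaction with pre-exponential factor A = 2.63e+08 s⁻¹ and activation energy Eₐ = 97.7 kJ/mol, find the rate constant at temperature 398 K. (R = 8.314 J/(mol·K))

3.95e-05 s⁻¹

Step 1: Use the Arrhenius equation: k = A × exp(-Eₐ/RT)
Step 2: Convert Eₐ to J/mol: 97.7 kJ/mol = 97700 J/mol
Step 3: Calculate the exponent: -Eₐ/(RT) = -97700/(8.314 × 398) = -29.52579
Step 4: k = 2.63e+08 × exp(-29.52579)
Step 5: k = 2.63e+08 × 1.50353e-13 = 3.9543e-05 s⁻¹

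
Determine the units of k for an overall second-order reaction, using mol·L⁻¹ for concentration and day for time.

(mol·L⁻¹)⁻¹·day⁻¹

Step 1: For overall order n, rate = k × (concentration)^n.
Step 2: Rate has units mol·L⁻¹·day⁻¹; concentration term has units (mol·L⁻¹)^2.
Step 3: k = rate / (concentration)^n, so units of k = (mol·L⁻¹)^(1-2)·day⁻¹ = (mol·L⁻¹)⁻¹·day⁻¹.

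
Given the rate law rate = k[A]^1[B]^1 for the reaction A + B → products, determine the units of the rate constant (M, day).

M⁻¹·day⁻¹

Step 1: Overall order = 1 + 1 = 2.
Step 2: rate has units M·day⁻¹; [A]^1[B]^1 has units M^2.
Step 3: k = rate/([A]^1[B]^1), so units of k = M^(1-2)·day⁻¹ = M⁻¹·day⁻¹.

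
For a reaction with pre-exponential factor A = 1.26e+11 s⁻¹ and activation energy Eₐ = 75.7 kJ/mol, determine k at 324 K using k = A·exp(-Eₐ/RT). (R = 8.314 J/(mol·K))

7.87e-02 s⁻¹

Step 1: Use the Arrhenius equation: k = A × exp(-Eₐ/RT)
Step 2: Convert Eₐ to J/mol: 75.7 kJ/mol = 75700 J/mol
Step 3: Calculate the exponent: -Eₐ/(RT) = -75700/(8.314 × 324) = -28.10223
Step 4: k = 1.26e+11 × exp(-28.10223)
Step 5: k = 1.26e+11 × 6.24247e-13 = 7.8655e-02 s⁻¹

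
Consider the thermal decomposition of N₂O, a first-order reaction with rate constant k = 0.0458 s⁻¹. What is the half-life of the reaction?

15.13 s

Step 1: For a first-order reaction, t₁/₂ = ln(2)/k
Step 2: t₁/₂ = ln(2)/0.0458
Step 3: t₁/₂ = 0.6931/0.0458 = 15.13 s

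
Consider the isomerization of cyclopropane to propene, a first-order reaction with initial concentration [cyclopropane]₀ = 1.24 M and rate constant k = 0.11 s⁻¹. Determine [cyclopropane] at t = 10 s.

0.4128 M

Step 1: For a first-order reaction: [cyclopropane] = [cyclopropane]₀ × e^(-kt)
Step 2: [cyclopropane] = 1.24 × e^(-0.11 × 10)
Step 3: [cyclopropane] = 1.24 × e^(-1.1)
Step 4: [cyclopropane] = 1.24 × 0.332871 = 0.4128 M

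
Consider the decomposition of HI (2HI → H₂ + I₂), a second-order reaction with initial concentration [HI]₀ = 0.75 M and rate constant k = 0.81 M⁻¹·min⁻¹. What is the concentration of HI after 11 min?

0.09762 M

Step 1: For a second-order reaction: 1/[HI] = 1/[HI]₀ + kt
Step 2: 1/[HI] = 1/0.75 + 0.81 × 11
Step 3: 1/[HI] = 1.333 + 8.91 = 10.24
Step 4: [HI] = 1/10.24 = 0.09762 M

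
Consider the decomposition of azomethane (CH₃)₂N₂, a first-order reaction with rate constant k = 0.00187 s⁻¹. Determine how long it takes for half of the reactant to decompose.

370.7 s

Step 1: For a first-order reaction, t₁/₂ = ln(2)/k
Step 2: t₁/₂ = ln(2)/0.00187
Step 3: t₁/₂ = 0.6931/0.00187 = 370.7 s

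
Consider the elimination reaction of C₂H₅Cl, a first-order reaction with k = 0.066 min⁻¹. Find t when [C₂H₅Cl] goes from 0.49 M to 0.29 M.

7.947 min

Step 1: For first-order: t = ln([C₂H₅Cl]₀/[C₂H₅Cl])/k
Step 2: t = ln(0.49/0.29)/0.066
Step 3: t = ln(1.69)/0.066
Step 4: t = 0.5245/0.066 = 7.947 min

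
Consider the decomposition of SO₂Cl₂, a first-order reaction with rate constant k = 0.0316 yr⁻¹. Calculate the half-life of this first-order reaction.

21.94 yr

Step 1: For a first-order reaction, t₁/₂ = ln(2)/k
Step 2: t₁/₂ = ln(2)/0.0316
Step 3: t₁/₂ = 0.6931/0.0316 = 21.94 yr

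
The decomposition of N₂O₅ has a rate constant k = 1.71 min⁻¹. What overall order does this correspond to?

first order (1)

Step 1: The units of k for an nth-order reaction are (concentration)^(1-n)·(time)⁻¹.
Step 2: Here k has units min⁻¹, so the concentration exponent is 0.
Step 3: 1 - n = 0 ⇒ n = 1. The reaction is first order.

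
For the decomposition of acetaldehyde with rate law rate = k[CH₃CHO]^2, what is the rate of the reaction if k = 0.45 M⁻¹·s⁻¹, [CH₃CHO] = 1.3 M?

0.7605 M/s

Step 1: Identify the rate law: rate = k[CH₃CHO]^2
Step 2: Substitute values: rate = 0.45 × (1.3)^2
Step 3: Calculate: rate = 0.45 × 1.69 = 0.7605 M/s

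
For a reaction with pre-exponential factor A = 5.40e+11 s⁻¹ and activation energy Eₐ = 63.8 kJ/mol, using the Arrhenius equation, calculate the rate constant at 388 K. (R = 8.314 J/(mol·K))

1.39e+03 s⁻¹

Step 1: Use the Arrhenius equation: k = A × exp(-Eₐ/RT)
Step 2: Convert Eₐ to J/mol: 63.8 kJ/mol = 63800 J/mol
Step 3: Calculate the exponent: -Eₐ/(RT) = -63800/(8.314 × 388) = -19.77784
Step 4: k = 5.40e+11 × exp(-19.77784)
Step 5: k = 5.40e+11 × 2.57391e-09 = 1.3899e+03 s⁻¹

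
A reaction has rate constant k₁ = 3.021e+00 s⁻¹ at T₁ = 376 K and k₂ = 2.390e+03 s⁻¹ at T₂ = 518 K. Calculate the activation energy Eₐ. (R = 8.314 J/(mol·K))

76.1 kJ/mol

Step 1: Use the two-temperature Arrhenius form: ln(k₂/k₁) = -Eₐ/R × (1/T₂ - 1/T₁)
Step 2: ln(k₂/k₁) = ln(2.390e+03/3.021e+00) = ln(791.129) = 6.67346
Step 3: 1/T₂ - 1/T₁ = 1/518 - 1/376 = -7.290725e-04 K⁻¹
Step 4: Eₐ = -R × ln(k₂/k₁) / (1/T₂ - 1/T₁) = -8.314 × 6.67346 / -7.290725e-04
Step 5: Eₐ = 7.6101e+04 J/mol = 76.1 kJ/mol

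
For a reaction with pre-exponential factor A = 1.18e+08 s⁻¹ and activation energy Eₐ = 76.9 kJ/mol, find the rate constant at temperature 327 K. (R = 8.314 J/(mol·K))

6.13e-05 s⁻¹

Step 1: Use the Arrhenius equation: k = A × exp(-Eₐ/RT)
Step 2: Convert Eₐ to J/mol: 76.9 kJ/mol = 76900 J/mol
Step 3: Calculate the exponent: -Eₐ/(RT) = -76900/(8.314 × 327) = -28.28581
Step 4: k = 1.18e+08 × exp(-28.28581)
Step 5: k = 1.18e+08 × 5.19552e-13 = 6.1307e-05 s⁻¹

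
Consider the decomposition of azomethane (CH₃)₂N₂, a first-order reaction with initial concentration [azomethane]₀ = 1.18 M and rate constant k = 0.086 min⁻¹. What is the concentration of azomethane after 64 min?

0.004803 M

Step 1: For a first-order reaction: [azomethane] = [azomethane]₀ × e^(-kt)
Step 2: [azomethane] = 1.18 × e^(-0.086 × 64)
Step 3: [azomethane] = 1.18 × e^(-5.504)
Step 4: [azomethane] = 1.18 × 0.00407046 = 0.004803 M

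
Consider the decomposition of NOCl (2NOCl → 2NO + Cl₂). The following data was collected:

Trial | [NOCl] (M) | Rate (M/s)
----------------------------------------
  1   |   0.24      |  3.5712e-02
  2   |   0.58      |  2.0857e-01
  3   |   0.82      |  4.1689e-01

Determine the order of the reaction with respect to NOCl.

second order (2)

Step 1: Compare trials to find order n where rate₂/rate₁ = ([NOCl]₂/[NOCl]₁)^n
Step 2: rate₂/rate₁ = 2.0857e-01/3.5712e-02 = 5.84
Step 3: [NOCl]₂/[NOCl]₁ = 0.58/0.24 = 2.417
Step 4: n = ln(5.84)/ln(2.417) = 2.00 ≈ 2
Step 5: The reaction is second order in NOCl.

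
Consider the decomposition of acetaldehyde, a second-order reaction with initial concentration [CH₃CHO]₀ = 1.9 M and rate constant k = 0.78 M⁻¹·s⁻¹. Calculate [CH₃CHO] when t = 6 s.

0.1921 M

Step 1: For a second-order reaction: 1/[CH₃CHO] = 1/[CH₃CHO]₀ + kt
Step 2: 1/[CH₃CHO] = 1/1.9 + 0.78 × 6
Step 3: 1/[CH₃CHO] = 0.5263 + 4.68 = 5.206
Step 4: [CH₃CHO] = 1/5.206 = 0.1921 M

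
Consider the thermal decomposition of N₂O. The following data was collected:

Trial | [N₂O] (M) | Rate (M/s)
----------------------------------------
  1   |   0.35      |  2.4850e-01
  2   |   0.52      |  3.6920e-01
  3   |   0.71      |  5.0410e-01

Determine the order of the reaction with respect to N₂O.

first order (1)

Step 1: Compare trials to find order n where rate₂/rate₁ = ([N₂O]₂/[N₂O]₁)^n
Step 2: rate₂/rate₁ = 3.6920e-01/2.4850e-01 = 1.486
Step 3: [N₂O]₂/[N₂O]₁ = 0.52/0.35 = 1.486
Step 4: n = ln(1.486)/ln(1.486) = 1.00 ≈ 1
Step 5: The reaction is first order in N₂O.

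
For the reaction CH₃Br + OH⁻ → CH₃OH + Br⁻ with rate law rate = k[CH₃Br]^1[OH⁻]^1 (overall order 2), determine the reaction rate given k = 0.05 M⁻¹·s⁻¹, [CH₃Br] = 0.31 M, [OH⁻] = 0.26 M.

0.00403 M/s

Step 1: The rate law is rate = k[CH₃Br]^1[OH⁻]^1, overall order = 1+1 = 2
Step 2: Substitute values: rate = 0.05 × (0.31)^1 × (0.26)^1
Step 3: rate = 0.05 × 0.31 × 0.26 = 0.00403 M/s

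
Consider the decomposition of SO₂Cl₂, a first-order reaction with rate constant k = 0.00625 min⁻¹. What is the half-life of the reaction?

110.9 min

Step 1: For a first-order reaction, t₁/₂ = ln(2)/k
Step 2: t₁/₂ = ln(2)/0.00625
Step 3: t₁/₂ = 0.6931/0.00625 = 110.9 min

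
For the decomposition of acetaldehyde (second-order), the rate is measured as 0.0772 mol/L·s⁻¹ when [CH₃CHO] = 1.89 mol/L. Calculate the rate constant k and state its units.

0.02161 (mol/L)⁻¹·s⁻¹

Step 1: rate = k[CH₃CHO]^2, so k = rate / [CH₃CHO]^2.
Step 2: k = 0.0772 / (1.89)^2 = 0.0772 / 3.572.
Step 3: k = 0.02161 (mol/L)⁻¹·s⁻¹.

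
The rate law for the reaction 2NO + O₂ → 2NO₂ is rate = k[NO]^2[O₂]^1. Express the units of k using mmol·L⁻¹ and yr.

(mmol·L⁻¹)⁻²·yr⁻¹

Step 1: Overall order = 2 + 1 = 3.
Step 2: rate has units mmol·L⁻¹·yr⁻¹; [NO]^2[O₂]^1 has units (mmol·L⁻¹)^3.
Step 3: k = rate/([NO]^2[O₂]^1), so units of k = (mmol·L⁻¹)^(1-3)·yr⁻¹ = (mmol·L⁻¹)⁻²·yr⁻¹.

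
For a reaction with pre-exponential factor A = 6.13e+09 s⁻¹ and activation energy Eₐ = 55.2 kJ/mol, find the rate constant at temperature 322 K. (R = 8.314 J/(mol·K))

6.80e+00 s⁻¹

Step 1: Use the Arrhenius equation: k = A × exp(-Eₐ/RT)
Step 2: Convert Eₐ to J/mol: 55.2 kJ/mol = 55200 J/mol
Step 3: Calculate the exponent: -Eₐ/(RT) = -55200/(8.314 × 322) = -20.61927
Step 4: k = 6.13e+09 × exp(-20.61927)
Step 5: k = 6.13e+09 × 1.10960e-09 = 6.8018e+00 s⁻¹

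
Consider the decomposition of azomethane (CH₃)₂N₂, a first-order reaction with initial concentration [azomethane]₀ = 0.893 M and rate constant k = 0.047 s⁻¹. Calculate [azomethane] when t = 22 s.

0.3175 M

Step 1: For a first-order reaction: [azomethane] = [azomethane]₀ × e^(-kt)
Step 2: [azomethane] = 0.893 × e^(-0.047 × 22)
Step 3: [azomethane] = 0.893 × e^(-1.034)
Step 4: [azomethane] = 0.893 × 0.355582 = 0.3175 M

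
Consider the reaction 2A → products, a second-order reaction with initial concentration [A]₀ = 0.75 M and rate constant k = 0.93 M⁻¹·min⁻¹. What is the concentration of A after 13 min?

0.0745 M

Step 1: For a second-order reaction: 1/[A] = 1/[A]₀ + kt
Step 2: 1/[A] = 1/0.75 + 0.93 × 13
Step 3: 1/[A] = 1.333 + 12.09 = 13.42
Step 4: [A] = 1/13.42 = 0.0745 M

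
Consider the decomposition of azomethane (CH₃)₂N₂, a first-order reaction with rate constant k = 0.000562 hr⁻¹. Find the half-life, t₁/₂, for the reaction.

1233 hr

Step 1: For a first-order reaction, t₁/₂ = ln(2)/k
Step 2: t₁/₂ = ln(2)/0.000562
Step 3: t₁/₂ = 0.6931/0.000562 = 1233 hr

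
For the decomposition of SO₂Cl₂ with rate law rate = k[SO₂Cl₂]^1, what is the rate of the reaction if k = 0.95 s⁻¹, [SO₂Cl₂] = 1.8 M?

1.71 M/s

Step 1: Identify the rate law: rate = k[SO₂Cl₂]^1
Step 2: Substitute values: rate = 0.95 × (1.8)^1
Step 3: Calculate: rate = 0.95 × 1.8 = 1.71 M/s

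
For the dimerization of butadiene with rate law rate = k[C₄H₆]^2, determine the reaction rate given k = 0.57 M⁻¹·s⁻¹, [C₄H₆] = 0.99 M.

0.5587 M/s

Step 1: Identify the rate law: rate = k[C₄H₆]^2
Step 2: Substitute values: rate = 0.57 × (0.99)^2
Step 3: Calculate: rate = 0.57 × 0.9801 = 0.558657 M/s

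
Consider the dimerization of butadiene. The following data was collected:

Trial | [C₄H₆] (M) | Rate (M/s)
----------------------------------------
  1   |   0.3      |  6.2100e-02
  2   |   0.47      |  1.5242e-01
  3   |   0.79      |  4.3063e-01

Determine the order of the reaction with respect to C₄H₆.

second order (2)

Step 1: Compare trials to find order n where rate₂/rate₁ = ([C₄H₆]₂/[C₄H₆]₁)^n
Step 2: rate₂/rate₁ = 1.5242e-01/6.2100e-02 = 2.454
Step 3: [C₄H₆]₂/[C₄H₆]₁ = 0.47/0.3 = 1.567
Step 4: n = ln(2.454)/ln(1.567) = 2.00 ≈ 2
Step 5: The reaction is second order in C₄H₆.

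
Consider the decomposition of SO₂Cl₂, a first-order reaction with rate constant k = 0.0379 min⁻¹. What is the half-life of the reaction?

18.29 min

Step 1: For a first-order reaction, t₁/₂ = ln(2)/k
Step 2: t₁/₂ = ln(2)/0.0379
Step 3: t₁/₂ = 0.6931/0.0379 = 18.29 min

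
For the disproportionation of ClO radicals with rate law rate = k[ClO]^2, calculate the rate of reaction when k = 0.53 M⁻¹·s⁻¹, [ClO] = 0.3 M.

0.0477 M/s

Step 1: Identify the rate law: rate = k[ClO]^2
Step 2: Substitute values: rate = 0.53 × (0.3)^2
Step 3: Calculate: rate = 0.53 × 0.09 = 0.0477 M/s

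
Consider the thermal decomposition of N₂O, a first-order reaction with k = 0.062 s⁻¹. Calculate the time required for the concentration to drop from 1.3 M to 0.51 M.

15.09 s

Step 1: For first-order: t = ln([N₂O]₀/[N₂O])/k
Step 2: t = ln(1.3/0.51)/0.062
Step 3: t = ln(2.549)/0.062
Step 4: t = 0.9357/0.062 = 15.09 s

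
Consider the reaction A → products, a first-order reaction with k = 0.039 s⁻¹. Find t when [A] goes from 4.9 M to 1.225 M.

35.55 s

Step 1: For first-order: t = ln([A]₀/[A])/k
Step 2: t = ln(4.9/1.225)/0.039
Step 3: t = ln(4)/0.039
Step 4: t = 1.386/0.039 = 35.55 s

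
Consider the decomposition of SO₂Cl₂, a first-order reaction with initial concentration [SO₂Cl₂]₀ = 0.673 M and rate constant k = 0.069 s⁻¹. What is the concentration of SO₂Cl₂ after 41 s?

0.03976 M

Step 1: For a first-order reaction: [SO₂Cl₂] = [SO₂Cl₂]₀ × e^(-kt)
Step 2: [SO₂Cl₂] = 0.673 × e^(-0.069 × 41)
Step 3: [SO₂Cl₂] = 0.673 × e^(-2.829)
Step 4: [SO₂Cl₂] = 0.673 × 0.0590719 = 0.03976 M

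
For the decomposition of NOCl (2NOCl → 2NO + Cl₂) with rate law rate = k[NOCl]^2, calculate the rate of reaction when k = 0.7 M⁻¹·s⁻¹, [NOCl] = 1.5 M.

1.575 M/s

Step 1: Identify the rate law: rate = k[NOCl]^2
Step 2: Substitute values: rate = 0.7 × (1.5)^2
Step 3: Calculate: rate = 0.7 × 2.25 = 1.575 M/s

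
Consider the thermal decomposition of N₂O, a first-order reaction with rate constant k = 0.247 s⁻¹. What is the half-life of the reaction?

2.806 s

Step 1: For a first-order reaction, t₁/₂ = ln(2)/k
Step 2: t₁/₂ = ln(2)/0.247
Step 3: t₁/₂ = 0.6931/0.247 = 2.806 s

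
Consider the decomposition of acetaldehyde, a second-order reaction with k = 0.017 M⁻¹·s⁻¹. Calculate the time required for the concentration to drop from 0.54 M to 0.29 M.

93.91 s

Step 1: For second-order: t = (1/[CH₃CHO] - 1/[CH₃CHO]₀)/k
Step 2: t = (1/0.29 - 1/0.54)/0.017
Step 3: t = (3.448 - 1.852)/0.017
Step 4: t = 1.596/0.017 = 93.91 s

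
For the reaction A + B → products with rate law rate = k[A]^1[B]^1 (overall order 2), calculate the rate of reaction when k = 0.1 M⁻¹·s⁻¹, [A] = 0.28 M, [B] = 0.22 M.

0.00616 M/s

Step 1: The rate law is rate = k[A]^1[B]^1, overall order = 1+1 = 2
Step 2: Substitute values: rate = 0.1 × (0.28)^1 × (0.22)^1
Step 3: rate = 0.1 × 0.28 × 0.22 = 0.00616 M/s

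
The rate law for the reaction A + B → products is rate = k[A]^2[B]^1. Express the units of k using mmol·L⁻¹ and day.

(mmol·L⁻¹)⁻²·day⁻¹

Step 1: Overall order = 2 + 1 = 3.
Step 2: rate has units mmol·L⁻¹·day⁻¹; [A]^2[B]^1 has units (mmol·L⁻¹)^3.
Step 3: k = rate/([A]^2[B]^1), so units of k = (mmol·L⁻¹)^(1-3)·day⁻¹ = (mmol·L⁻¹)⁻²·day⁻¹.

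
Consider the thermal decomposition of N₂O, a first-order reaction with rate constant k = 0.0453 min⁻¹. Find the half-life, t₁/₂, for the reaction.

15.3 min

Step 1: For a first-order reaction, t₁/₂ = ln(2)/k
Step 2: t₁/₂ = ln(2)/0.0453
Step 3: t₁/₂ = 0.6931/0.0453 = 15.3 min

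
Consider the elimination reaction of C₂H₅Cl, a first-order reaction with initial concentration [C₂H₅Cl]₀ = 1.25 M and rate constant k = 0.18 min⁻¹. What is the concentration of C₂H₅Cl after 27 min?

0.009688 M

Step 1: For a first-order reaction: [C₂H₅Cl] = [C₂H₅Cl]₀ × e^(-kt)
Step 2: [C₂H₅Cl] = 1.25 × e^(-0.18 × 27)
Step 3: [C₂H₅Cl] = 1.25 × e^(-4.86)
Step 4: [C₂H₅Cl] = 1.25 × 0.00775048 = 0.009688 M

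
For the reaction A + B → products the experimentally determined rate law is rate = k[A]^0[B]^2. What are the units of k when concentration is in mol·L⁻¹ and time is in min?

(mol·L⁻¹)⁻¹·min⁻¹

Step 1: Overall order = 0 + 2 = 2.
Step 2: rate has units mol·L⁻¹·min⁻¹; [A]^0[B]^2 has units (mol·L⁻¹)^2.
Step 3: k = rate/([A]^0[B]^2), so units of k = (mol·L⁻¹)^(1-2)·min⁻¹ = (mol·L⁻¹)⁻¹·min⁻¹.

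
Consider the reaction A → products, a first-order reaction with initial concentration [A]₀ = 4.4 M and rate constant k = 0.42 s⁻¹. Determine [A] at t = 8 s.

0.1528 M

Step 1: For a first-order reaction: [A] = [A]₀ × e^(-kt)
Step 2: [A] = 4.4 × e^(-0.42 × 8)
Step 3: [A] = 4.4 × e^(-3.36)
Step 4: [A] = 4.4 × 0.0347353 = 0.1528 M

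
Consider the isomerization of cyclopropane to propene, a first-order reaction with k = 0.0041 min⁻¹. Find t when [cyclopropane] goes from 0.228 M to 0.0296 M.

497.9 min

Step 1: For first-order: t = ln([cyclopropane]₀/[cyclopropane])/k
Step 2: t = ln(0.228/0.0296)/0.0041
Step 3: t = ln(7.703)/0.0041
Step 4: t = 2.042/0.0041 = 497.9 min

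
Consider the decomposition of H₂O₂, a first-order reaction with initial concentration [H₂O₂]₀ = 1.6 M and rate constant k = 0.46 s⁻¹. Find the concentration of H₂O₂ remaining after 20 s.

0.0001617 M

Step 1: For a first-order reaction: [H₂O₂] = [H₂O₂]₀ × e^(-kt)
Step 2: [H₂O₂] = 1.6 × e^(-0.46 × 20)
Step 3: [H₂O₂] = 1.6 × e^(-9.2)
Step 4: [H₂O₂] = 1.6 × 0.000101039 = 0.0001617 M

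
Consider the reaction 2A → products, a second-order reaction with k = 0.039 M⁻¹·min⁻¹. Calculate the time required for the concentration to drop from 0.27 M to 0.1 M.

161.4 min

Step 1: For second-order: t = (1/[A] - 1/[A]₀)/k
Step 2: t = (1/0.1 - 1/0.27)/0.039
Step 3: t = (10 - 3.704)/0.039
Step 4: t = 6.296/0.039 = 161.4 min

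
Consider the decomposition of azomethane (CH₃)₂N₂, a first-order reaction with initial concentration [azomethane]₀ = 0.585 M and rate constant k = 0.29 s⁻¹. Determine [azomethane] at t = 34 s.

3.055e-05 M

Step 1: For a first-order reaction: [azomethane] = [azomethane]₀ × e^(-kt)
Step 2: [azomethane] = 0.585 × e^(-0.29 × 34)
Step 3: [azomethane] = 0.585 × e^(-9.86)
Step 4: [azomethane] = 0.585 × 5.22223e-05 = 3.055e-05 M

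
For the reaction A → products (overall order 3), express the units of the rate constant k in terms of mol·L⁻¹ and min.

(mol·L⁻¹)⁻²·min⁻¹

Step 1: For overall order n, rate = k × (concentration)^n.
Step 2: Rate has units mol·L⁻¹·min⁻¹; concentration term has units (mol·L⁻¹)^3.
Step 3: k = rate / (concentration)^n, so units of k = (mol·L⁻¹)^(1-3)·min⁻¹ = (mol·L⁻¹)⁻²·min⁻¹.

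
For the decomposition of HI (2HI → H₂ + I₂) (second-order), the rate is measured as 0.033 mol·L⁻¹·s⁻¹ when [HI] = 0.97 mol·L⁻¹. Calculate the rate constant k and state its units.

0.03507 (mol·L⁻¹)⁻¹·s⁻¹

Step 1: rate = k[HI]^2, so k = rate / [HI]^2.
Step 2: k = 0.033 / (0.97)^2 = 0.033 / 0.9409.
Step 3: k = 0.03507 (mol·L⁻¹)⁻¹·s⁻¹.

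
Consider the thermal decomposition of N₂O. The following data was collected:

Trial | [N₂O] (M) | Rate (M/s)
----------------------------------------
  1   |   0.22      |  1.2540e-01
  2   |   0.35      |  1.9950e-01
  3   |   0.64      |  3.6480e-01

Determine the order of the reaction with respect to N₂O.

first order (1)

Step 1: Compare trials to find order n where rate₂/rate₁ = ([N₂O]₂/[N₂O]₁)^n
Step 2: rate₂/rate₁ = 1.9950e-01/1.2540e-01 = 1.591
Step 3: [N₂O]₂/[N₂O]₁ = 0.35/0.22 = 1.591
Step 4: n = ln(1.591)/ln(1.591) = 1.00 ≈ 1
Step 5: The reaction is first order in N₂O.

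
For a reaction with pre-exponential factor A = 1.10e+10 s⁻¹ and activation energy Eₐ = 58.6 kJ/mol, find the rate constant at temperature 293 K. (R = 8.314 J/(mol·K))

3.93e-01 s⁻¹

Step 1: Use the Arrhenius equation: k = A × exp(-Eₐ/RT)
Step 2: Convert Eₐ to J/mol: 58.6 kJ/mol = 58600 J/mol
Step 3: Calculate the exponent: -Eₐ/(RT) = -58600/(8.314 × 293) = -24.05581
Step 4: k = 1.10e+10 × exp(-24.05581)
Step 5: k = 1.10e+10 × 3.57022e-11 = 3.9272e-01 s⁻¹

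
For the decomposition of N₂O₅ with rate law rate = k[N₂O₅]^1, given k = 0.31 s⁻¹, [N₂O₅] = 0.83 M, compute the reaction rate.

0.2573 M/s

Step 1: Identify the rate law: rate = k[N₂O₅]^1
Step 2: Substitute values: rate = 0.31 × (0.83)^1
Step 3: Calculate: rate = 0.31 × 0.83 = 0.2573 M/s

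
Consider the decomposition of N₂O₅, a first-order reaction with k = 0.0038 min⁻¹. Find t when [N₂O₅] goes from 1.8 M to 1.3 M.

85.64 min

Step 1: For first-order: t = ln([N₂O₅]₀/[N₂O₅])/k
Step 2: t = ln(1.8/1.3)/0.0038
Step 3: t = ln(1.385)/0.0038
Step 4: t = 0.3254/0.0038 = 85.64 min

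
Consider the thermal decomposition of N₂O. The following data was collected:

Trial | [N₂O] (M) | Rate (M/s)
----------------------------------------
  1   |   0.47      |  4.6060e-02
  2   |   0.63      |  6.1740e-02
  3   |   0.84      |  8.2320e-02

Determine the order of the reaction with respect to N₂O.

first order (1)

Step 1: Compare trials to find order n where rate₂/rate₁ = ([N₂O]₂/[N₂O]₁)^n
Step 2: rate₂/rate₁ = 6.1740e-02/4.6060e-02 = 1.34
Step 3: [N₂O]₂/[N₂O]₁ = 0.63/0.47 = 1.34
Step 4: n = ln(1.34)/ln(1.34) = 1.00 ≈ 1
Step 5: The reaction is first order in N₂O.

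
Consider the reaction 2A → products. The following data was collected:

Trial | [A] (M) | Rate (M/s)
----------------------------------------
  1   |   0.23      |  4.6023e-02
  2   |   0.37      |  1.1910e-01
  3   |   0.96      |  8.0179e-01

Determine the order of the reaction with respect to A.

second order (2)

Step 1: Compare trials to find order n where rate₂/rate₁ = ([A]₂/[A]₁)^n
Step 2: rate₂/rate₁ = 1.1910e-01/4.6023e-02 = 2.588
Step 3: [A]₂/[A]₁ = 0.37/0.23 = 1.609
Step 4: n = ln(2.588)/ln(1.609) = 2.00 ≈ 2
Step 5: The reaction is second order in A.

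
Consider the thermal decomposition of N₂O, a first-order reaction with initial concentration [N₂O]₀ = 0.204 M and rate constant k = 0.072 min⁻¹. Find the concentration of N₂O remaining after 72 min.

0.001144 M

Step 1: For a first-order reaction: [N₂O] = [N₂O]₀ × e^(-kt)
Step 2: [N₂O] = 0.204 × e^(-0.072 × 72)
Step 3: [N₂O] = 0.204 × e^(-5.184)
Step 4: [N₂O] = 0.204 × 0.00560554 = 0.001144 M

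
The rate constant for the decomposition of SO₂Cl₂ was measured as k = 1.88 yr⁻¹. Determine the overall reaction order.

first order (1)

Step 1: The units of k for an nth-order reaction are (concentration)^(1-n)·(time)⁻¹.
Step 2: Here k has units yr⁻¹, so the concentration exponent is 0.
Step 3: 1 - n = 0 ⇒ n = 1. The reaction is first order.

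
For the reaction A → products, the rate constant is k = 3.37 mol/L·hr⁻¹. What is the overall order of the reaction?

zeroth order (0)

Step 1: The units of k for an nth-order reaction are (concentration)^(1-n)·(time)⁻¹.
Step 2: Here k has units mol/L·hr⁻¹, so the concentration exponent is 1.
Step 3: 1 - n = 1 ⇒ n = 0. The reaction is zeroth order.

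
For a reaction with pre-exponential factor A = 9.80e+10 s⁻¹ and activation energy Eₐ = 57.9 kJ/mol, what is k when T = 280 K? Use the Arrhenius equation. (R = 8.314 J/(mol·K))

1.55e+00 s⁻¹

Step 1: Use the Arrhenius equation: k = A × exp(-Eₐ/RT)
Step 2: Convert Eₐ to J/mol: 57.9 kJ/mol = 57900 J/mol
Step 3: Calculate the exponent: -Eₐ/(RT) = -57900/(8.314 × 280) = -24.87199
Step 4: k = 9.80e+10 × exp(-24.87199)
Step 5: k = 9.80e+10 × 1.57845e-11 = 1.5469e+00 s⁻¹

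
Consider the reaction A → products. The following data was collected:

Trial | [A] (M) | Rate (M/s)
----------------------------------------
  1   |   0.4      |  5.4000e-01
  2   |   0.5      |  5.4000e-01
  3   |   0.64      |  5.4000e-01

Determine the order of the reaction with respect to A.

zeroth order (0)

Step 1: Compare trials - when concentration changes, rate stays constant.
Step 2: rate₂/rate₁ = 5.4000e-01/5.4000e-01 = 1
Step 3: [A]₂/[A]₁ = 0.5/0.4 = 1.25
Step 4: Since rate ratio ≈ (conc ratio)^0, the reaction is zeroth order.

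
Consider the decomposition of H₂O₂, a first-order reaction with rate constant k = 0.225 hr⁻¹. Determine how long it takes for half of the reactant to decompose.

3.081 hr

Step 1: For a first-order reaction, t₁/₂ = ln(2)/k
Step 2: t₁/₂ = ln(2)/0.225
Step 3: t₁/₂ = 0.6931/0.225 = 3.081 hr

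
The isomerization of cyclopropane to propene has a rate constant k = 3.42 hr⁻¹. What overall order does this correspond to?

first order (1)

Step 1: The units of k for an nth-order reaction are (concentration)^(1-n)·(time)⁻¹.
Step 2: Here k has units hr⁻¹, so the concentration exponent is 0.
Step 3: 1 - n = 0 ⇒ n = 1. The reaction is first order.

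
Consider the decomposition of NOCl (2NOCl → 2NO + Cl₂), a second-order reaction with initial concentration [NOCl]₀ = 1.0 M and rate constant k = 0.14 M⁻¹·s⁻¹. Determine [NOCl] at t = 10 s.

0.4167 M

Step 1: For a second-order reaction: 1/[NOCl] = 1/[NOCl]₀ + kt
Step 2: 1/[NOCl] = 1/1.0 + 0.14 × 10
Step 3: 1/[NOCl] = 1 + 1.4 = 2.4
Step 4: [NOCl] = 1/2.4 = 0.4167 M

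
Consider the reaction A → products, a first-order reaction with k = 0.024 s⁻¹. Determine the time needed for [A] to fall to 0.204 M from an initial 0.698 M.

51.25 s

Step 1: For first-order: t = ln([A]₀/[A])/k
Step 2: t = ln(0.698/0.204)/0.024
Step 3: t = ln(3.422)/0.024
Step 4: t = 1.23/0.024 = 51.25 s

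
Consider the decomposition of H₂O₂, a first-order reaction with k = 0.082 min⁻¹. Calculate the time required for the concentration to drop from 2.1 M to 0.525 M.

16.91 min

Step 1: For first-order: t = ln([H₂O₂]₀/[H₂O₂])/k
Step 2: t = ln(2.1/0.525)/0.082
Step 3: t = ln(4)/0.082
Step 4: t = 1.386/0.082 = 16.91 min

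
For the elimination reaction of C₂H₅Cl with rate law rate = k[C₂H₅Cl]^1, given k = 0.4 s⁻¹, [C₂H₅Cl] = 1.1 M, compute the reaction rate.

0.44 M/s

Step 1: Identify the rate law: rate = k[C₂H₅Cl]^1
Step 2: Substitute values: rate = 0.4 × (1.1)^1
Step 3: Calculate: rate = 0.4 × 1.1 = 0.44 M/s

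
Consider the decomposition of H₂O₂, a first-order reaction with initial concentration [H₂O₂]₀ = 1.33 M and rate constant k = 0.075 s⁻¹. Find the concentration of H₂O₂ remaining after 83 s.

0.002633 M

Step 1: For a first-order reaction: [H₂O₂] = [H₂O₂]₀ × e^(-kt)
Step 2: [H₂O₂] = 1.33 × e^(-0.075 × 83)
Step 3: [H₂O₂] = 1.33 × e^(-6.225)
Step 4: [H₂O₂] = 1.33 × 0.00197932 = 0.002633 M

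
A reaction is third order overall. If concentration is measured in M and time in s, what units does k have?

M⁻²·s⁻¹

Step 1: For overall order n, rate = k × (concentration)^n.
Step 2: Rate has units M·s⁻¹; concentration term has units M^3.
Step 3: k = rate / (concentration)^n, so units of k = M^(1-3)·s⁻¹ = M⁻²·s⁻¹.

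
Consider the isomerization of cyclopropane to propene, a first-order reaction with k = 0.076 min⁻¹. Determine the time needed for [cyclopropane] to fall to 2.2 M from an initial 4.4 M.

9.12 min

Step 1: For first-order: t = ln([cyclopropane]₀/[cyclopropane])/k
Step 2: t = ln(4.4/2.2)/0.076
Step 3: t = ln(2)/0.076
Step 4: t = 0.6931/0.076 = 9.12 min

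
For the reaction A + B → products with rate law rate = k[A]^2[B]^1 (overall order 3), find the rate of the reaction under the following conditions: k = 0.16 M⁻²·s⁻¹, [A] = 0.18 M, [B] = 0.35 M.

0.001814 M/s

Step 1: The rate law is rate = k[A]^2[B]^1, overall order = 2+1 = 3
Step 2: Substitute values: rate = 0.16 × (0.18)^2 × (0.35)^1
Step 3: rate = 0.16 × 0.0324 × 0.35 = 0.0018144 M/s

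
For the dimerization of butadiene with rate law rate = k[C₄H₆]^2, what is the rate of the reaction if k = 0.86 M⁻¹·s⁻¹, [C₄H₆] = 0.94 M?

0.7599 M/s

Step 1: Identify the rate law: rate = k[C₄H₆]^2
Step 2: Substitute values: rate = 0.86 × (0.94)^2
Step 3: Calculate: rate = 0.86 × 0.8836 = 0.759896 M/s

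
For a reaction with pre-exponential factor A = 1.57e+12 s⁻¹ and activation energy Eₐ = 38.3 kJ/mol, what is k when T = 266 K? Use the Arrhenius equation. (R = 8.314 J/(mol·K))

4.73e+04 s⁻¹

Step 1: Use the Arrhenius equation: k = A × exp(-Eₐ/RT)
Step 2: Convert Eₐ to J/mol: 38.3 kJ/mol = 38300 J/mol
Step 3: Calculate the exponent: -Eₐ/(RT) = -38300/(8.314 × 266) = -17.31837
Step 4: k = 1.57e+12 × exp(-17.31837)
Step 5: k = 1.57e+12 × 3.01112e-08 = 4.7275e+04 s⁻¹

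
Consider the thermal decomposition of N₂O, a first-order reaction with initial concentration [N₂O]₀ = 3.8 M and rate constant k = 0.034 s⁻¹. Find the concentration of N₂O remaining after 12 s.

2.527 M

Step 1: For a first-order reaction: [N₂O] = [N₂O]₀ × e^(-kt)
Step 2: [N₂O] = 3.8 × e^(-0.034 × 12)
Step 3: [N₂O] = 3.8 × e^(-0.408)
Step 4: [N₂O] = 3.8 × 0.664979 = 2.527 M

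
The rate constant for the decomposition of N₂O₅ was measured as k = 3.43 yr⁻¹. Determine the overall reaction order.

first order (1)

Step 1: The units of k for an nth-order reaction are (concentration)^(1-n)·(time)⁻¹.
Step 2: Here k has units yr⁻¹, so the concentration exponent is 0.
Step 3: 1 - n = 0 ⇒ n = 1. The reaction is first order.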